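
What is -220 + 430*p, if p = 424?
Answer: 182100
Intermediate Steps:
-220 + 430*p = -220 + 430*424 = -220 + 182320 = 182100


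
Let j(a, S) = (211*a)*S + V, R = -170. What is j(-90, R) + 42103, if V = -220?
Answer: 3270183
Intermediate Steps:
j(a, S) = -220 + 211*S*a (j(a, S) = (211*a)*S - 220 = 211*S*a - 220 = -220 + 211*S*a)
j(-90, R) + 42103 = (-220 + 211*(-170)*(-90)) + 42103 = (-220 + 3228300) + 42103 = 3228080 + 42103 = 3270183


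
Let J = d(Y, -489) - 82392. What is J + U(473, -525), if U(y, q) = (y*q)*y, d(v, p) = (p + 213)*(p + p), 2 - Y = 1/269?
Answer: -117270189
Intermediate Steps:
Y = 537/269 (Y = 2 - 1/269 = 537/269 ≈ 1.9963)
d(v, p) = 2*p*(213 + p) (d(v, p) = (213 + p)*(2*p) = 2*p*(213 + p))
U(y, q) = q*y² (U(y, q) = (q*y)*y = q*y²)
J = 187536 (J = 2*(-489)*(213 - 489) - 82392 = 2*(-489)*(-276) - 82392 = 269928 - 82392 = 187536)
J + U(473, -525) = 187536 - 525*473² = 187536 - 525*223729 = 187536 - 117457725 = -117270189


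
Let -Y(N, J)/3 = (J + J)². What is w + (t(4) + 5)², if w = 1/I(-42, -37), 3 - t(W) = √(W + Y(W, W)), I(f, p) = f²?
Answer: -218735/1764 - 32*I*√47 ≈ -124.0 - 219.38*I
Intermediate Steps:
Y(N, J) = -12*J² (Y(N, J) = -3*(J + J)² = -3*4*J² = -12*J²)
t(W) = 3 - √(W - 12*W²)
w = 1/1764 (w = 1/((-42)²) = 1/1764 ≈ 0.00056689)
w + (t(4) + 5)² = 1/1764 + ((3 - √(-1*4*(-1 + 12*4))) + 5)² = 1/1764 + ((3 - √(-1*4*(-1 + 48))) + 5)² = 1/1764 + ((3 - √(-1*4*47)) + 5)² = 1/1764 + ((3 - √(-188)) + 5)² = 1/1764 + ((3 - 2*I*√47) + 5)² = 1/1764 + (8 - 2*I*√47)²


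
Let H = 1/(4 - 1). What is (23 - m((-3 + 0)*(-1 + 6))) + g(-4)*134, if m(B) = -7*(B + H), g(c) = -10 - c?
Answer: -2651/3 ≈ -883.67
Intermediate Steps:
H = ⅓ (H = 1/3 = ⅓ ≈ 0.33333)
m(B) = -7/3 - 7*B (m(B) = -7*(B + ⅓) = -7*(⅓ + B) = -7/3 - 7*B)
(23 - m((-3 + 0)*(-1 + 6))) + g(-4)*134 = (23 - (-7/3 - 7*(-3 + 0)*(-1 + 6))) + (-10 - 1*(-4))*134 = (23 - (-7/3 - (-21)*5)) + (-10 + 4)*134 = (23 - (-7/3 - 7*(-15))) - 6*134 = (23 - (-7/3 + 105)) - 804 = (23 - 1*308/3) - 804 = (23 - 308/3) - 804 = -239/3 - 804 = -2651/3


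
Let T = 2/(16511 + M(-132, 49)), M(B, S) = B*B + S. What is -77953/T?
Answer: -1324577376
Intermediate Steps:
M(B, S) = S + B² (M(B, S) = B² + S = S + B²)
T = 1/16992 (T = 2/(16511 + (49 + (-132)²)) = 2/(16511 + (49 + 17424)) = 2/(16511 + 17473) = 2/33984 = (1/33984)*2 = 1/16992 ≈ 5.8851e-5)
-77953/T = -77953/1/16992 = -77953*16992 = -1324577376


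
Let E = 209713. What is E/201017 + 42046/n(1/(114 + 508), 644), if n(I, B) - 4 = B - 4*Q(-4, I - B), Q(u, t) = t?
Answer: 1419415529604/100776053627 ≈ 14.085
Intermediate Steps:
n(I, B) = 4 - 4*I + 5*B (n(I, B) = 4 + (B - 4*(I - B)) = 4 + (B + (-4*I + 4*B)) = 4 + (-4*I + 5*B) = 4 - 4*I + 5*B)
E/201017 + 42046/n(1/(114 + 508), 644) = 209713/201017 + 42046/(4 - 4/(114 + 508) + 5*644) = 209713*(1/201017) + 42046/(4 - 4/622 + 3220) = 209713/201017 + 42046/(4 - 4*1/622 + 3220) = 209713/201017 + 42046/(4 - 2/311 + 3220) = 209713/201017 + 42046/(1002662/311) = 209713/201017 + 42046*(311/1002662) = 209713/201017 + 6538153/501331 = 1419415529604/100776053627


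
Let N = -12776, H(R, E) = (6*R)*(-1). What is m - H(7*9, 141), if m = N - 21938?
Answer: -34336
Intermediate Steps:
H(R, E) = -6*R
m = -34714 (m = -12776 - 21938 = -34714)
m - H(7*9, 141) = -34714 - (-6)*7*9 = -34714 - (-6)*63 = -34714 - 1*(-378) = -34714 + 378 = -34336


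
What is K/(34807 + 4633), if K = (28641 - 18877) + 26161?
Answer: 7185/7888 ≈ 0.91088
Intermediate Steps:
K = 35925 (K = 9764 + 26161 = 35925)
K/(34807 + 4633) = 35925/(34807 + 4633) = 35925/39440 = 35925*(1/39440) = 7185/7888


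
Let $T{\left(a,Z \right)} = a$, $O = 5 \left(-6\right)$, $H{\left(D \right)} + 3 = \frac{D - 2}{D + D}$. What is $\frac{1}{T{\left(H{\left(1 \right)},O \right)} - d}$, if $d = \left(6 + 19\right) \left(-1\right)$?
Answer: $\frac{2}{43} \approx 0.046512$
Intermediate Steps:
$H{\left(D \right)} = -3 + \frac{-2 + D}{2 D}$ ($H{\left(D \right)} = -3 + \frac{D - 2}{D + D} = -3 + \frac{-2 + D}{2 D}$)
$O = -30$
$d = -25$ ($d = 25 \left(-1\right) = -25$)
$\frac{1}{T{\left(H{\left(1 \right)},O \right)} - d} = \frac{1}{\left(- \frac{5}{2} - 1^{-1}\right) - -25} = \frac{1}{\left(- \frac{5}{2} - 1\right) + 25} = \frac{1}{- \frac{7}{2} + 25} = \frac{1}{\frac{43}{2}} = \frac{2}{43}$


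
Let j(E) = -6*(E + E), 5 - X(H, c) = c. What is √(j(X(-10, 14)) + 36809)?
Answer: √36917 ≈ 192.14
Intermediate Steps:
X(H, c) = 5 - c
j(E) = -12*E
√(j(X(-10, 14)) + 36809) = √(-12*(5 - 1*14) + 36809) = √(-12*(5 - 14) + 36809) = √(-12*(-9) + 36809) = √(108 + 36809) = √36917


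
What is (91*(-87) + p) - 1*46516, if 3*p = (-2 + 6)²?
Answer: -163283/3 ≈ -54428.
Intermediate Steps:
p = 16/3 (p = (-2 + 6)²/3 = (⅓)*4² = (⅓)*16 = 16/3 ≈ 5.3333)
(91*(-87) + p) - 1*46516 = (91*(-87) + 16/3) - 1*46516 = (-7917 + 16/3) - 46516 = -23735/3 - 46516 = -163283/3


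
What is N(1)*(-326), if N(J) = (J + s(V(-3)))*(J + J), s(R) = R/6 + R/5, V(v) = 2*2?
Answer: -24124/15 ≈ -1608.3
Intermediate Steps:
V(v) = 4
s(R) = 11*R/30 (s(R) = R*(1/6) + R*(1/5) = R/6 + R/5 = 11*R/30)
N(J) = 2*J*(22/15 + J) (N(J) = (J + (11/30)*4)*(J + J) = (J + 22/15)*(2*J) = (22/15 + J)*(2*J) = 2*J*(22/15 + J))
N(1)*(-326) = ((2/15)*1*(22 + 15*1))*(-326) = ((2/15)*1*(22 + 15))*(-326) = ((2/15)*1*37)*(-326) = (74/15)*(-326) = -24124/15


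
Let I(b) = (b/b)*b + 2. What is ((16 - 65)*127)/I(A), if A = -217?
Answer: 6223/215 ≈ 28.944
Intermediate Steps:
I(b) = 2 + b (I(b) = 1*b + 2 = b + 2 = 2 + b)
((16 - 65)*127)/I(A) = ((16 - 65)*127)/(2 - 217) = -49*127/(-215) = -6223*(-1/215) = 6223/215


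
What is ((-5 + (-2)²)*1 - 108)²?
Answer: 11881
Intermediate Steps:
((-5 + (-2)²)*1 - 108)² = ((-5 + 4)*1 - 108)² = (-1*1 - 108)² = (-1 - 108)² = (-109)² = 11881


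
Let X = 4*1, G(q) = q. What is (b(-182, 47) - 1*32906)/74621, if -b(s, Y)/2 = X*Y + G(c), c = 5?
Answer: -33292/74621 ≈ -0.44615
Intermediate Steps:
X = 4
b(s, Y) = -10 - 8*Y (b(s, Y) = -2*(4*Y + 5) = -2*(5 + 4*Y) = -10 - 8*Y)
(b(-182, 47) - 1*32906)/74621 = ((-10 - 8*47) - 1*32906)/74621 = ((-10 - 376) - 32906)*(1/74621) = (-386 - 32906)*(1/74621) = -33292*1/74621 = -33292/74621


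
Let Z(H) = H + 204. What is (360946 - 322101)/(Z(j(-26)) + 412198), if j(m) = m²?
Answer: 38845/413078 ≈ 0.094038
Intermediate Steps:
Z(H) = 204 + H
(360946 - 322101)/(Z(j(-26)) + 412198) = (360946 - 322101)/((204 + (-26)²) + 412198) = 38845/((204 + 676) + 412198) = 38845/(880 + 412198) = 38845/413078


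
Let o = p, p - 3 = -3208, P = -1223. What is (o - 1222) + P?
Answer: -5650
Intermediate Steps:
p = -3205 (p = 3 - 3208 = -3205)
o = -3205
(o - 1222) + P = (-3205 - 1222) - 1223 = -4427 - 1223 = -5650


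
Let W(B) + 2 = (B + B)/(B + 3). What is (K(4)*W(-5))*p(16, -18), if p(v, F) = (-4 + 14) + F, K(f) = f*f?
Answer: -384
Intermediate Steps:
W(B) = -2 + 2*B/(3 + B) (W(B) = -2 + (B + B)/(B + 3) = -2 + (2*B)/(3 + B) = -2 + 2*B/(3 + B))
K(f) = f²
p(v, F) = 10 + F
(K(4)*W(-5))*p(16, -18) = (4²*(-6/(3 - 5)))*(10 - 18) = (16*(-6/(-2)))*(-8) = (16*(-6*(-½)))*(-8) = (16*3)*(-8) = 48*(-8) = -384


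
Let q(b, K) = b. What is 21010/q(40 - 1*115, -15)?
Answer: -4202/15 ≈ -280.13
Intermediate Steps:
21010/q(40 - 1*115, -15) = 21010/(40 - 1*115) = 21010/(40 - 115) = 21010/(-75) = 21010*(-1/75) = -4202/15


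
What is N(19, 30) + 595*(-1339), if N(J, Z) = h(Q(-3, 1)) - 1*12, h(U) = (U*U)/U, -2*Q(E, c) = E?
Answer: -1593431/2 ≈ -7.9672e+5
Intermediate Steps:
Q(E, c) = -E/2
h(U) = U (h(U) = U²/U = U)
N(J, Z) = -21/2 (N(J, Z) = -½*(-3) - 1*12 = 3/2 - 12 = -21/2)
N(19, 30) + 595*(-1339) = -21/2 + 595*(-1339) = -21/2 - 796705 = -1593431/2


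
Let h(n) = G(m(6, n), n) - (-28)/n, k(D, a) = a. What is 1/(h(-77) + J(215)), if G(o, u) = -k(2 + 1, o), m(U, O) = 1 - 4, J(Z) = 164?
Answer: 11/1833 ≈ 0.0060011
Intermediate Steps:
m(U, O) = -3
G(o, u) = -o
h(n) = 3 + 28/n (h(n) = -1*(-3) - (-28)/n = 3 + 28/n)
1/(h(-77) + J(215)) = 1/((3 + 28/(-77)) + 164) = 1/((3 + 28*(-1/77)) + 164) = 1/((3 - 4/11) + 164) = 1/(29/11 + 164) = 1/(1833/11) = 11/1833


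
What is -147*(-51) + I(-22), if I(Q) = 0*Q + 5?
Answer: 7502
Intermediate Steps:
I(Q) = 5 (I(Q) = 0 + 5 = 5)
-147*(-51) + I(-22) = -147*(-51) + 5 = 7497 + 5 = 7502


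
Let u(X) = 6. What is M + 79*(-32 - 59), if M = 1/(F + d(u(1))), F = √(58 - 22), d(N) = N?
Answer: -86267/12 ≈ -7188.9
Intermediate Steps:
F = 6 (F = √36 = 6)
M = 1/12 (M = 1/(6 + 6) = 1/12 ≈ 0.083333)
M + 79*(-32 - 59) = 1/12 + 79*(-32 - 59) = 1/12 + 79*(-91) = 1/12 - 7189 = -86267/12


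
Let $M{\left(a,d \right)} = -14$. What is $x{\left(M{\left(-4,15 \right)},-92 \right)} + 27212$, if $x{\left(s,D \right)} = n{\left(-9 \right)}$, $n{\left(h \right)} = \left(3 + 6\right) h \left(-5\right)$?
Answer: $27617$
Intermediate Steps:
$n{\left(h \right)} = - 45 h$ ($n{\left(h \right)} = 9 \left(- 5 h\right) = - 45 h$)
$x{\left(s,D \right)} = 405$ ($x{\left(s,D \right)} = \left(-45\right) \left(-9\right) = 405$)
$x{\left(M{\left(-4,15 \right)},-92 \right)} + 27212 = 405 + 27212 = 27617$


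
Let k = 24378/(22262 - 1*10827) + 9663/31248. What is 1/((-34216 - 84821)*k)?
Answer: -39702320/11536803484057 ≈ -3.4414e-6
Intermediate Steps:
k = 290753383/119106960 (k = 24378/(22262 - 10827) + 9663*(1/31248) = 24378/11435 + 3221/10416 = 290753383/119106960 ≈ 2.4411)
1/((-34216 - 84821)*k) = 1/((-34216 - 84821)*(290753383/119106960)) = (119106960/290753383)/(-119037) = -1/119037*119106960/290753383 = -39702320/11536803484057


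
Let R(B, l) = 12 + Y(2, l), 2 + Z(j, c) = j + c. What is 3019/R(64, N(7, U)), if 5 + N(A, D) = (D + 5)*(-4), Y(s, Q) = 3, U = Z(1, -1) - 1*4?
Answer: 3019/15 ≈ 201.27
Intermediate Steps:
Z(j, c) = -2 + c + j (Z(j, c) = -2 + (j + c) = -2 + (c + j) = -2 + c + j)
U = -6 (U = (-2 - 1 + 1) - 1*4 = -2 - 4 = -6)
N(A, D) = -25 - 4*D (N(A, D) = -5 + (D + 5)*(-4) = -5 + (5 + D)*(-4) = -5 + (-20 - 4*D) = -25 - 4*D)
R(B, l) = 15 (R(B, l) = 12 + 3 = 15)
3019/R(64, N(7, U)) = 3019/15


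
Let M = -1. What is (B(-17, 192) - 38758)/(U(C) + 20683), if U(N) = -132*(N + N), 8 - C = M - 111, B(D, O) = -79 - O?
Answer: 39029/10997 ≈ 3.5491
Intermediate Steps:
C = 120 (C = 8 - (-1 - 111) = 8 - 1*(-112) = 8 + 112 = 120)
U(N) = -264*N
(B(-17, 192) - 38758)/(U(C) + 20683) = ((-79 - 1*192) - 38758)/(-264*120 + 20683) = ((-79 - 192) - 38758)/(-31680 + 20683) = (-271 - 38758)/(-10997) = -39029*(-1/10997) = 39029/10997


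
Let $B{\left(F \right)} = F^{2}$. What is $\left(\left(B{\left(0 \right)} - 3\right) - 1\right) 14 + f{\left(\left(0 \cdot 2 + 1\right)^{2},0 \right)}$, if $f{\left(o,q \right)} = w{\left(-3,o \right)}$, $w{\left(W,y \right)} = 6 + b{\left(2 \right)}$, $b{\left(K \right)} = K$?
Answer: $-48$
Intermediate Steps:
$w{\left(W,y \right)} = 8$ ($w{\left(W,y \right)} = 6 + 2 = 8$)
$f{\left(o,q \right)} = 8$
$\left(\left(B{\left(0 \right)} - 3\right) - 1\right) 14 + f{\left(\left(0 \cdot 2 + 1\right)^{2},0 \right)} = \left(\left(0^{2} - 3\right) - 1\right) 14 + 8 = \left(\left(0 - 3\right) - 1\right) 14 + 8 = \left(-3 - 1\right) 14 + 8 = \left(-4\right) 14 + 8 = -56 + 8 = -48$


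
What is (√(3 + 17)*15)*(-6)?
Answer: -180*√5 ≈ -402.49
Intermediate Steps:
(√(3 + 17)*15)*(-6) = (√20*15)*(-6) = ((2*√5)*15)*(-6) = (30*√5)*(-6) = -180*√5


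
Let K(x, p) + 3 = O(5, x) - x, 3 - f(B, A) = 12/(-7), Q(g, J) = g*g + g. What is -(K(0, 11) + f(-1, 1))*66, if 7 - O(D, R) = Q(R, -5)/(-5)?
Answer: -4026/7 ≈ -575.14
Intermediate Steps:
Q(g, J) = g + g² (Q(g, J) = g² + g = g + g²)
f(B, A) = 33/7 (f(B, A) = 3 - 12/(-7) = 3 - 12*(-1)/7 = 3 - 1*(-12/7) = 3 + 12/7 = 33/7)
O(D, R) = 7 + R*(1 + R)/5 (O(D, R) = 7 - R*(1 + R)/(-5) = 7 - R*(1 + R)*(-1)/5 = 7 - (-1)*R*(1 + R)/5 = 7 + R*(1 + R)/5)
K(x, p) = 4 - x + x*(1 + x)/5 (K(x, p) = -3 + ((7 + x*(1 + x)/5) - x) = -3 + (7 - x + x*(1 + x)/5) = 4 - x + x*(1 + x)/5)
-(K(0, 11) + f(-1, 1))*66 = -((4 - ⅘*0 + (⅕)*0²) + 33/7)*66 = -((4 + 0 + (⅕)*0) + 33/7)*66 = -((4 + 0 + 0) + 33/7)*66 = -(4 + 33/7)*66 = -61*66/7 = -1*4026/7 = -4026/7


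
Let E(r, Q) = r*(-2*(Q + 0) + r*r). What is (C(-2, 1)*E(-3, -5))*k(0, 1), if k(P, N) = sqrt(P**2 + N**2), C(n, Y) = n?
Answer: 114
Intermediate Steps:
k(P, N) = sqrt(N**2 + P**2)
E(r, Q) = r*(r**2 - 2*Q) (E(r, Q) = r*(-2*Q + r**2) = r*(r**2 - 2*Q))
(C(-2, 1)*E(-3, -5))*k(0, 1) = (-(-6)*((-3)**2 - 2*(-5)))*sqrt(1**2 + 0**2) = (-(-6)*(9 + 10))*sqrt(1 + 0) = (-(-6)*19)*sqrt(1) = -2*(-57)*1 = 114*1 = 114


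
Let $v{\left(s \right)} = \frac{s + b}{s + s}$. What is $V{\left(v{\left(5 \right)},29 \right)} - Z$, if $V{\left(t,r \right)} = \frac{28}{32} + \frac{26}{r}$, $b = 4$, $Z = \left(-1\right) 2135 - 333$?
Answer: $\frac{572987}{232} \approx 2469.8$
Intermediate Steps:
$Z = -2468$ ($Z = -2135 - 333 = -2468$)
$v{\left(s \right)} = \frac{4 + s}{2 s}$ ($v{\left(s \right)} = \frac{s + 4}{s + s} = \frac{4 + s}{2 s}$)
$V{\left(t,r \right)} = \frac{7}{8} + \frac{26}{r}$ ($V{\left(t,r \right)} = 28 \cdot \frac{1}{32} + \frac{26}{r} = \frac{7}{8} + \frac{26}{r}$)
$V{\left(v{\left(5 \right)},29 \right)} - Z = \left(\frac{7}{8} + \frac{26}{29}\right) - -2468 = \left(\frac{7}{8} + 26 \cdot \frac{1}{29}\right) + 2468 = \left(\frac{7}{8} + \frac{26}{29}\right) + 2468 = \frac{411}{232} + 2468 = \frac{572987}{232}$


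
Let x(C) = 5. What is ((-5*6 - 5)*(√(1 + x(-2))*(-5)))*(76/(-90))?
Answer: -1330*√6/9 ≈ -361.98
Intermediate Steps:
((-5*6 - 5)*(√(1 + x(-2))*(-5)))*(76/(-90)) = ((-5*6 - 5)*(√(1 + 5)*(-5)))*(76/(-90)) = ((-30 - 5)*(√6*(-5)))*(76*(-1/90)) = -(-175)*√6*(-38/45) = (175*√6)*(-38/45) = -1330*√6/9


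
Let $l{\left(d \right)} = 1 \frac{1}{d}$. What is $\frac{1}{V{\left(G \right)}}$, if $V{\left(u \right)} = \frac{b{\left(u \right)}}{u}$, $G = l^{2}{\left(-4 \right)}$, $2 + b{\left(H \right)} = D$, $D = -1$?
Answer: $- \frac{1}{48} \approx -0.020833$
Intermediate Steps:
$l{\left(d \right)} = \frac{1}{d}$
$b{\left(H \right)} = -3$ ($b{\left(H \right)} = -2 - 1 = -3$)
$G = \frac{1}{16}$ ($G = \left(\frac{1}{-4}\right)^{2} = \left(- \frac{1}{4}\right)^{2} = \frac{1}{16} \approx 0.0625$)
$V{\left(u \right)} = - \frac{3}{u}$
$\frac{1}{V{\left(G \right)}} = \frac{1}{\left(-3\right) \frac{1}{\frac{1}{16}}} = \frac{1}{\left(-3\right) 16} = \frac{1}{-48} = - \frac{1}{48}$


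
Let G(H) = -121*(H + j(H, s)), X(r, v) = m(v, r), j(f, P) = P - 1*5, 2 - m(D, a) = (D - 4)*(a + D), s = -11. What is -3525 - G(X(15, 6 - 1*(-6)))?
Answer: -31355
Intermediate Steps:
m(D, a) = 2 - (-4 + D)*(D + a) (m(D, a) = 2 - (D - 4)*(a + D) = 2 - (-4 + D)*(D + a))
j(f, P) = -5 + P (j(f, P) = P - 5 = -5 + P)
X(r, v) = 2 - v² + 4*r + 4*v - r*v (X(r, v) = 2 - v² + 4*v + 4*r - v*r = 2 - v² + 4*v + 4*r - r*v = 2 - v² + 4*r + 4*v - r*v)
G(H) = 1936 - 121*H (G(H) = -121*(H + (-5 - 11)) = -121*(H - 16) = -121*(-16 + H) = 1936 - 121*H)
-3525 - G(X(15, 6 - 1*(-6))) = -3525 - (1936 - 121*(2 - (6 - 1*(-6))² + 4*15 + 4*(6 - 1*(-6)) - 1*15*(6 - 1*(-6)))) = -3525 - (1936 - 121*(2 - (6 + 6)² + 60 + 4*(6 + 6) - 1*15*(6 + 6))) = -3525 - (1936 - 121*(2 - 1*12² + 60 + 4*12 - 1*15*12)) = -3525 - (1936 - 121*(2 - 1*144 + 60 + 48 - 180)) = -3525 - (1936 - 121*(2 - 144 + 60 + 48 - 180)) = -3525 - (1936 - 121*(-214)) = -3525 - (1936 + 25894) = -3525 - 1*27830 = -3525 - 27830 = -31355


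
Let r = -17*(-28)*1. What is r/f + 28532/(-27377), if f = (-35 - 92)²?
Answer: -63880168/63080519 ≈ -1.0127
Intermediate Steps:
f = 16129 (f = (-127)² = 16129)
r = 476 (r = 476*1 = 476)
r/f + 28532/(-27377) = 476/16129 + 28532/(-27377) = 476*(1/16129) + 28532*(-1/27377) = 476/16129 - 4076/3911 = -63880168/63080519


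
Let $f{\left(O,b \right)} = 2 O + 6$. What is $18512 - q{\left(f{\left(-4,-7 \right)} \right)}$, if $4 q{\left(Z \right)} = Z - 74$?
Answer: $18531$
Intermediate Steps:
$f{\left(O,b \right)} = 6 + 2 O$
$q{\left(Z \right)} = - \frac{37}{2} + \frac{Z}{4}$ ($q{\left(Z \right)} = \frac{Z - 74}{4} = \frac{-74 + Z}{4} = - \frac{37}{2} + \frac{Z}{4}$)
$18512 - q{\left(f{\left(-4,-7 \right)} \right)} = 18512 - \left(- \frac{37}{2} + \frac{6 + 2 \left(-4\right)}{4}\right) = 18512 - \left(- \frac{37}{2} + \frac{6 - 8}{4}\right) = 18512 - \left(- \frac{37}{2} + \frac{1}{4} \left(-2\right)\right) = 18512 - \left(- \frac{37}{2} - \frac{1}{2}\right) = 18512 - -19 = 18512 + 19 = 18531$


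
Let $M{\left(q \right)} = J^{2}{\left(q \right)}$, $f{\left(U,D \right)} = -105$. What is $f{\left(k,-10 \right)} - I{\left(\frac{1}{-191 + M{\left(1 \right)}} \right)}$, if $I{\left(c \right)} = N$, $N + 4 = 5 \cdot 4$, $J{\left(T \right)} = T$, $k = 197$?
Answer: $-121$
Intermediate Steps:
$M{\left(q \right)} = q^{2}$
$N = 16$ ($N = -4 + 5 \cdot 4 = -4 + 20 = 16$)
$I{\left(c \right)} = 16$
$f{\left(k,-10 \right)} - I{\left(\frac{1}{-191 + M{\left(1 \right)}} \right)} = -105 - 16 = -121$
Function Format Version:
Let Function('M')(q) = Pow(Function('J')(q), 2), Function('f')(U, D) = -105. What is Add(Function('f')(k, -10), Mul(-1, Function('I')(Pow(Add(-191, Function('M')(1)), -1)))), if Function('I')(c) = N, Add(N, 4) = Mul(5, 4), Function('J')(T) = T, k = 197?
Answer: -121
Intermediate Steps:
Function('M')(q) = Pow(q, 2)
N = 16 (N = Add(-4, Mul(5, 4)) = Add(-4, 20) = 16)
Function('I')(c) = 16
Add(Function('f')(k, -10), Mul(-1, Function('I')(Pow(Add(-191, Function('M')(1)), -1)))) = Add(-105, Mul(-1, 16)) = Add(-105, -16) = -121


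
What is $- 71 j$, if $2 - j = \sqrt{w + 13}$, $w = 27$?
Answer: $-142 + 142 \sqrt{10} \approx 307.04$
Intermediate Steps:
$j = 2 - 2 \sqrt{10}$ ($j = 2 - \sqrt{27 + 13} = 2 - \sqrt{40} = 2 - 2 \sqrt{10} \approx -4.3246$)
$- 71 j = - 71 \left(2 - 2 \sqrt{10}\right) = -142 + 142 \sqrt{10}$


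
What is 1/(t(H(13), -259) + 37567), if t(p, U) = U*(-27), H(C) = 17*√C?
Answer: 1/44560 ≈ 2.2442e-5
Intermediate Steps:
t(p, U) = -27*U
1/(t(H(13), -259) + 37567) = 1/(-27*(-259) + 37567) = 1/(6993 + 37567) = 1/44560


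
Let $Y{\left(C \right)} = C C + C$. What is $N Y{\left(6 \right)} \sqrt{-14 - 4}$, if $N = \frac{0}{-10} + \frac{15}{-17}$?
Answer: $- \frac{1890 i \sqrt{2}}{17} \approx - 157.23 i$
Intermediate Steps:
$Y{\left(C \right)} = C + C^{2}$ ($Y{\left(C \right)} = C^{2} + C = C + C^{2}$)
$N = - \frac{15}{17}$ ($N = 0 \left(- \frac{1}{10}\right) + 15 \left(- \frac{1}{17}\right) = 0 - \frac{15}{17} = - \frac{15}{17} \approx -0.88235$)
$N Y{\left(6 \right)} \sqrt{-14 - 4} = - \frac{15 \cdot 6 \left(1 + 6\right)}{17} \sqrt{-14 - 4} = - \frac{15 \cdot 6 \cdot 7}{17} \sqrt{-18} = \left(- \frac{15}{17}\right) 42 \cdot 3 i \sqrt{2} = - \frac{630 \cdot 3 i \sqrt{2}}{17} = - \frac{1890 i \sqrt{2}}{17}$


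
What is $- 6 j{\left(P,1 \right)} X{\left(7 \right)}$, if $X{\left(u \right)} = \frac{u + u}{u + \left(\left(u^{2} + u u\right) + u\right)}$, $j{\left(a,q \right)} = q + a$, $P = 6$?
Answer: $- \frac{21}{4} \approx -5.25$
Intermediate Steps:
$j{\left(a,q \right)} = a + q$
$X{\left(u \right)} = \frac{2 u}{2 u + 2 u^{2}}$ ($X{\left(u \right)} = \frac{2 u}{u + \left(\left(u^{2} + u^{2}\right) + u\right)} = \frac{2 u}{u + \left(2 u^{2} + u\right)} = \frac{2 u}{u + \left(u + 2 u^{2}\right)} = \frac{2 u}{2 u + 2 u^{2}}$)
$- 6 j{\left(P,1 \right)} X{\left(7 \right)} = \frac{\left(-6\right) \left(6 + 1\right)}{1 + 7} = \frac{\left(-6\right) 7}{8} = \left(-42\right) \frac{1}{8} = - \frac{21}{4}$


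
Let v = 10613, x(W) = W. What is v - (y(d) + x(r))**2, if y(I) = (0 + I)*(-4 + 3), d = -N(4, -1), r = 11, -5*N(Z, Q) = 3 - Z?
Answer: 262189/25 ≈ 10488.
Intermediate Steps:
N(Z, Q) = -3/5 + Z/5 (N(Z, Q) = -(3 - Z)/5 = -3/5 + Z/5)
d = -1/5 (d = -(-3/5 + (1/5)*4) = -(-3/5 + 4/5) = -1*1/5 = -1/5 ≈ -0.20000)
y(I) = -I (y(I) = I*(-1) = -I)
v - (y(d) + x(r))**2 = 10613 - (-1*(-1/5) + 11)**2 = 10613 - (1/5 + 11)**2 = 10613 - (56/5)**2 = 10613 - 1*3136/25 = 10613 - 3136/25 = 262189/25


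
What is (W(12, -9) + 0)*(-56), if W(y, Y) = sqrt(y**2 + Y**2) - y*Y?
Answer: -6888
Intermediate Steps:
W(y, Y) = sqrt(Y**2 + y**2) - Y*y
(W(12, -9) + 0)*(-56) = ((sqrt((-9)**2 + 12**2) - 1*(-9)*12) + 0)*(-56) = ((sqrt(81 + 144) + 108) + 0)*(-56) = ((sqrt(225) + 108) + 0)*(-56) = ((15 + 108) + 0)*(-56) = (123 + 0)*(-56) = 123*(-56) = -6888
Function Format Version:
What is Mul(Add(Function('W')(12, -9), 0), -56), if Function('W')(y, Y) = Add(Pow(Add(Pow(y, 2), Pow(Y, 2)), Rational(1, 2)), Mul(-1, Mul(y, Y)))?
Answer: -6888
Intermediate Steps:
Function('W')(y, Y) = Add(Pow(Add(Pow(Y, 2), Pow(y, 2)), Rational(1, 2)), Mul(-1, Y, y)) (Function('W')(y, Y) = Add(Pow(Add(Pow(Y, 2), Pow(y, 2)), Rational(1, 2)), Mul(-1, Mul(Y, y))) = Add(Pow(Add(Pow(Y, 2), Pow(y, 2)), Rational(1, 2)), Mul(-1, Y, y)))
Mul(Add(Function('W')(12, -9), 0), -56) = Mul(Add(Add(Pow(Add(Pow(-9, 2), Pow(12, 2)), Rational(1, 2)), Mul(-1, -9, 12)), 0), -56) = Mul(Add(Add(Pow(Add(81, 144), Rational(1, 2)), 108), 0), -56) = Mul(Add(Add(Pow(225, Rational(1, 2)), 108), 0), -56) = Mul(Add(Add(15, 108), 0), -56) = Mul(Add(123, 0), -56) = Mul(123, -56) = -6888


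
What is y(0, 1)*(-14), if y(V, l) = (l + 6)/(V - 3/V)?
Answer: 0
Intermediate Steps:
y(V, l) = (6 + l)/(V - 3/V)
y(0, 1)*(-14) = (0*(6 + 1)/(-3 + 0²))*(-14) = (0*7/(-3 + 0))*(-14) = (0*7/(-3))*(-14) = (0*(-⅓)*7)*(-14) = 0*(-14) = 0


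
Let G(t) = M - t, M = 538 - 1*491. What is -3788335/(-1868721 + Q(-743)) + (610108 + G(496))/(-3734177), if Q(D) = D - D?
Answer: 13007030849156/6978134977617 ≈ 1.8640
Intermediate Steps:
M = 47 (M = 538 - 491 = 47)
G(t) = 47 - t
Q(D) = 0
-3788335/(-1868721 + Q(-743)) + (610108 + G(496))/(-3734177) = -3788335/(-1868721 + 0) + (610108 + (47 - 1*496))/(-3734177) = -3788335/(-1868721) + (610108 + (47 - 496))*(-1/3734177) = -3788335*(-1/1868721) + (610108 - 449)*(-1/3734177) = 3788335/1868721 + 609659*(-1/3734177) = 3788335/1868721 - 609659/3734177 = 13007030849156/6978134977617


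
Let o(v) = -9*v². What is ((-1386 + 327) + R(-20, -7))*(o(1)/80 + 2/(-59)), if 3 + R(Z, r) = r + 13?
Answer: 45606/295 ≈ 154.60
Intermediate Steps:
R(Z, r) = 10 + r (R(Z, r) = -3 + (r + 13) = -3 + (13 + r) = 10 + r)
((-1386 + 327) + R(-20, -7))*(o(1)/80 + 2/(-59)) = ((-1386 + 327) + (10 - 7))*(-9*1²/80 + 2/(-59)) = (-1059 + 3)*(-9*1*(1/80) + 2*(-1/59)) = -1056*(-9*1/80 - 2/59) = -1056*(-9/80 - 2/59) = -1056*(-691/4720) = 45606/295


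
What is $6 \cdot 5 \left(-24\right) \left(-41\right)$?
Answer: $29520$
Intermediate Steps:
$6 \cdot 5 \left(-24\right) \left(-41\right) = 30 \left(-24\right) \left(-41\right) = \left(-720\right) \left(-41\right) = 29520$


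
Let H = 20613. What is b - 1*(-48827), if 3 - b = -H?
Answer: 69443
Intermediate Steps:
b = 20616 (b = 3 - (-1)*20613 = 3 - 1*(-20613) = 3 + 20613 = 20616)
b - 1*(-48827) = 20616 - 1*(-48827) = 20616 + 48827 = 69443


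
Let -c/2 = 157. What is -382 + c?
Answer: -696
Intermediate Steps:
c = -314 (c = -2*157 = -314)
-382 + c = -382 - 314 = -696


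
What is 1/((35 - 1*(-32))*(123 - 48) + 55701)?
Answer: 1/60726 ≈ 1.6467e-5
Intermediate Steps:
1/((35 - 1*(-32))*(123 - 48) + 55701) = 1/((35 + 32)*75 + 55701) = 1/(67*75 + 55701) = 1/(5025 + 55701) = 1/60726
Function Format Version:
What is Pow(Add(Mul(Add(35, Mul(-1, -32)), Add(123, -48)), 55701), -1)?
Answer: Rational(1, 60726) ≈ 1.6467e-5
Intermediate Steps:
Pow(Add(Mul(Add(35, Mul(-1, -32)), Add(123, -48)), 55701), -1) = Pow(Add(Mul(Add(35, 32), 75), 55701), -1) = Pow(Add(Mul(67, 75), 55701), -1) = Pow(Add(5025, 55701), -1) = Pow(60726, -1) = Rational(1, 60726)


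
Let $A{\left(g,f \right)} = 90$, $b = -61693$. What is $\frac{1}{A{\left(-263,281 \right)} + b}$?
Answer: $- \frac{1}{61603} \approx -1.6233 \cdot 10^{-5}$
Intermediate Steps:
$\frac{1}{A{\left(-263,281 \right)} + b} = \frac{1}{90 - 61693} = \frac{1}{-61603} = - \frac{1}{61603}$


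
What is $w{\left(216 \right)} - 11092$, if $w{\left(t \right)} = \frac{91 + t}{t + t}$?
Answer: $- \frac{4791437}{432} \approx -11091.0$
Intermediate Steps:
$w{\left(t \right)} = \frac{91 + t}{2 t}$
$w{\left(216 \right)} - 11092 = \frac{91 + 216}{2 \cdot 216} - 11092 = \frac{1}{2} \cdot \frac{1}{216} \cdot 307 - 11092 = \frac{307}{432} - 11092 = - \frac{4791437}{432}$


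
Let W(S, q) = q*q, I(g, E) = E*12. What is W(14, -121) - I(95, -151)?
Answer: 16453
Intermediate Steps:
I(g, E) = 12*E
W(S, q) = q²
W(14, -121) - I(95, -151) = (-121)² - 12*(-151) = 14641 - 1*(-1812) = 14641 + 1812 = 16453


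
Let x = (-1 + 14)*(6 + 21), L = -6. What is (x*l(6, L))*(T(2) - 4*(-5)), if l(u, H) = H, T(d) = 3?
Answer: -48438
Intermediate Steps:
x = 351 (x = 13*27 = 351)
(x*l(6, L))*(T(2) - 4*(-5)) = (351*(-6))*(3 - 4*(-5)) = -2106*(3 + 20) = -2106*23 = -48438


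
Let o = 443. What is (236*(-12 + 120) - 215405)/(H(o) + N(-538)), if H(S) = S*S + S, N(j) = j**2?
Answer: -27131/69448 ≈ -0.39067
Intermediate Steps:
H(S) = S + S**2 (H(S) = S**2 + S = S + S**2)
(236*(-12 + 120) - 215405)/(H(o) + N(-538)) = (236*(-12 + 120) - 215405)/(443*(1 + 443) + (-538)**2) = (236*108 - 215405)/(443*444 + 289444) = (25488 - 215405)/(196692 + 289444) = -189917/486136 = -189917*1/486136 = -27131/69448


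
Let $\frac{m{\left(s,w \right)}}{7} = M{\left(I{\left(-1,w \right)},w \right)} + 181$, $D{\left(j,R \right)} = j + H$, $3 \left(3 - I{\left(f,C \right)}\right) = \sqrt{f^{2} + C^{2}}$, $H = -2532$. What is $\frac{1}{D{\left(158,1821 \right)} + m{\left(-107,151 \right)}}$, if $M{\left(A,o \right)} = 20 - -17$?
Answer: $- \frac{1}{848} \approx -0.0011792$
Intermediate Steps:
$I{\left(f,C \right)} = 3 - \frac{\sqrt{C^{2} + f^{2}}}{3}$ ($I{\left(f,C \right)} = 3 - \frac{\sqrt{f^{2} + C^{2}}}{3} = 3 - \frac{\sqrt{C^{2} + f^{2}}}{3}$)
$D{\left(j,R \right)} = -2532 + j$ ($D{\left(j,R \right)} = j - 2532 = -2532 + j$)
$M{\left(A,o \right)} = 37$ ($M{\left(A,o \right)} = 20 + 17 = 37$)
$m{\left(s,w \right)} = 1526$ ($m{\left(s,w \right)} = 7 \left(37 + 181\right) = 7 \cdot 218 = 1526$)
$\frac{1}{D{\left(158,1821 \right)} + m{\left(-107,151 \right)}} = \frac{1}{\left(-2532 + 158\right) + 1526} = \frac{1}{-2374 + 1526} = \frac{1}{-848} = - \frac{1}{848}$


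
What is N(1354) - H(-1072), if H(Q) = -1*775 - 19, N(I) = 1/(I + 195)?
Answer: 1229907/1549 ≈ 794.00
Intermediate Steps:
N(I) = 1/(195 + I)
H(Q) = -794 (H(Q) = -775 - 19 = -794)
N(1354) - H(-1072) = 1/(195 + 1354) - 1*(-794) = 1/1549 + 794 = 1229907/1549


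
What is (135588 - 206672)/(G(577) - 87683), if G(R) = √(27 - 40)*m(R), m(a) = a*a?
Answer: 3116429186/724315328011 + 11832962518*I*√13/724315328011 ≈ 0.0043026 + 0.058903*I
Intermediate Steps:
m(a) = a²
G(R) = I*√13*R² (G(R) = √(27 - 40)*R² = √(-13)*R² = (I*√13)*R² = I*√13*R²)
(135588 - 206672)/(G(577) - 87683) = (135588 - 206672)/(I*√13*577² - 87683) = -71084/(I*√13*332929 - 87683) = -71084/(332929*I*√13 - 87683) = -71084/(-87683 + 332929*I*√13)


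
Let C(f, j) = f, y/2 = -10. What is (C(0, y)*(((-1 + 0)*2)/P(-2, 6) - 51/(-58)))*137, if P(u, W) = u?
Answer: 0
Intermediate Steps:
y = -20 (y = 2*(-10) = -20)
(C(0, y)*(((-1 + 0)*2)/P(-2, 6) - 51/(-58)))*137 = (0*(((-1 + 0)*2)/(-2) - 51/(-58)))*137 = (0*(-1*2*(-½) - 51*(-1/58)))*137 = (0*(-2*(-½) + 51/58))*137 = (0*(1 + 51/58))*137 = (0*(109/58))*137 = 0*137 = 0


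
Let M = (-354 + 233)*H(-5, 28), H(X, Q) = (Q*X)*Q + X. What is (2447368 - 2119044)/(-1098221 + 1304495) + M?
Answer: 48982503887/103137 ≈ 4.7493e+5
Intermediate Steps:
H(X, Q) = X + X*Q**2 (H(X, Q) = X*Q**2 + X = X + X*Q**2)
M = 474925 (M = (-354 + 233)*(-5*(1 + 28**2)) = -(-605)*(1 + 784) = -(-605)*785 = -121*(-3925) = 474925)
(2447368 - 2119044)/(-1098221 + 1304495) + M = (2447368 - 2119044)/(-1098221 + 1304495) + 474925 = 328324/206274 + 474925 = 328324*(1/206274) + 474925 = 164162/103137 + 474925 = 48982503887/103137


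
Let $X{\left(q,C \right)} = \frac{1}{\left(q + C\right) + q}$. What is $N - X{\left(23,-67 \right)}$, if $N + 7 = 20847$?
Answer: $\frac{437641}{21} \approx 20840.0$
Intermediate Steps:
$X{\left(q,C \right)} = \frac{1}{C + 2 q}$ ($X{\left(q,C \right)} = \frac{1}{\left(C + q\right) + q} = \frac{1}{C + 2 q}$)
$N = 20840$ ($N = -7 + 20847 = 20840$)
$N - X{\left(23,-67 \right)} = 20840 - \frac{1}{-67 + 2 \cdot 23} = 20840 - \frac{1}{-67 + 46} = 20840 - \frac{1}{-21} = 20840 - - \frac{1}{21} = 20840 + \frac{1}{21} = \frac{437641}{21}$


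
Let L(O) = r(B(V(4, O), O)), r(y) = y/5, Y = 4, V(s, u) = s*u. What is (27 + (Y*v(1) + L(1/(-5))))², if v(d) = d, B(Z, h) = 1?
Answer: 24336/25 ≈ 973.44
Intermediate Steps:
r(y) = y/5 (r(y) = y*(⅕) = y/5)
L(O) = ⅕ (L(O) = (⅕)*1 = ⅕)
(27 + (Y*v(1) + L(1/(-5))))² = (27 + (4*1 + ⅕))² = (27 + (4 + ⅕))² = (27 + 21/5)² = (156/5)² = 24336/25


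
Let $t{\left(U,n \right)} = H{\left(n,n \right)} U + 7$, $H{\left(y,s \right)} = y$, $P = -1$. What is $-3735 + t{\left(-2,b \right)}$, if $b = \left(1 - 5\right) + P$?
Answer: $-3718$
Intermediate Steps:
$b = -5$ ($b = \left(1 - 5\right) - 1 = -4 - 1 = -5$)
$t{\left(U,n \right)} = 7 + U n$ ($t{\left(U,n \right)} = n U + 7 = U n + 7 = 7 + U n$)
$-3735 + t{\left(-2,b \right)} = -3735 + \left(7 - -10\right) = -3735 + \left(7 + 10\right) = -3735 + 17 = -3718$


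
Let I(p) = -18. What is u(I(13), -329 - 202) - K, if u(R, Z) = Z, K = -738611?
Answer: 738080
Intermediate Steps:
u(I(13), -329 - 202) - K = (-329 - 202) - 1*(-738611) = -531 + 738611 = 738080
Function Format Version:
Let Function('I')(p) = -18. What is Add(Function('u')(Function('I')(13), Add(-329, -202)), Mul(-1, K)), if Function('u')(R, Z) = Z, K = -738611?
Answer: 738080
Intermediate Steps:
Add(Function('u')(Function('I')(13), Add(-329, -202)), Mul(-1, K)) = Add(Add(-329, -202), Mul(-1, -738611)) = Add(-531, 738611) = 738080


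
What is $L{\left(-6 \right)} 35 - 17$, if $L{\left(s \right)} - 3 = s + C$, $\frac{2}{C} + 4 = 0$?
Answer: $- \frac{279}{2} \approx -139.5$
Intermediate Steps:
$C = - \frac{1}{2}$ ($C = \frac{2}{-4 + 0} = \frac{2}{-4} = 2 \left(- \frac{1}{4}\right) = - \frac{1}{2} \approx -0.5$)
$L{\left(s \right)} = \frac{5}{2} + s$ ($L{\left(s \right)} = 3 + \left(s - \frac{1}{2}\right) = 3 + \left(- \frac{1}{2} + s\right) = \frac{5}{2} + s$)
$L{\left(-6 \right)} 35 - 17 = \left(\frac{5}{2} - 6\right) 35 - 17 = \left(- \frac{7}{2}\right) 35 - 17 = - \frac{245}{2} - 17 = - \frac{279}{2}$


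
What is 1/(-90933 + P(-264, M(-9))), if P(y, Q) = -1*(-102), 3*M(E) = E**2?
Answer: -1/90831 ≈ -1.1009e-5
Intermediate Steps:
M(E) = E**2/3
P(y, Q) = 102
1/(-90933 + P(-264, M(-9))) = 1/(-90933 + 102) = 1/(-90831) = -1/90831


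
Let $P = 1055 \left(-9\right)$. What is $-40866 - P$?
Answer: $-31371$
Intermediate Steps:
$P = -9495$
$-40866 - P = -40866 - -9495 = -40866 + 9495 = -31371$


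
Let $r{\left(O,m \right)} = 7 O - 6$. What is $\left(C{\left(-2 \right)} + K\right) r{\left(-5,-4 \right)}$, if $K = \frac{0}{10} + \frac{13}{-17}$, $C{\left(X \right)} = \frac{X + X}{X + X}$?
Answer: $- \frac{164}{17} \approx -9.6471$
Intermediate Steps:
$C{\left(X \right)} = 1$ ($C{\left(X \right)} = \frac{2 X}{2 X} = 2 X \frac{1}{2 X} = 1$)
$r{\left(O,m \right)} = -6 + 7 O$
$K = - \frac{13}{17}$ ($K = 0 \cdot \frac{1}{10} + 13 \left(- \frac{1}{17}\right) = 0 - \frac{13}{17} = - \frac{13}{17} \approx -0.76471$)
$\left(C{\left(-2 \right)} + K\right) r{\left(-5,-4 \right)} = \left(1 - \frac{13}{17}\right) \left(-6 + 7 \left(-5\right)\right) = \frac{4 \left(-6 - 35\right)}{17} = \frac{4}{17} \left(-41\right) = - \frac{164}{17}$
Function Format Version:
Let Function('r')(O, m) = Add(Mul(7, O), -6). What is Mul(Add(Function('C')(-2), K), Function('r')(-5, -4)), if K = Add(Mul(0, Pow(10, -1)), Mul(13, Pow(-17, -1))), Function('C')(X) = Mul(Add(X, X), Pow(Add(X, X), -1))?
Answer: Rational(-164, 17) ≈ -9.6471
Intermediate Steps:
Function('C')(X) = 1 (Function('C')(X) = Mul(Mul(2, X), Pow(Mul(2, X), -1)) = Mul(Mul(2, X), Mul(Rational(1, 2), Pow(X, -1))) = 1)
Function('r')(O, m) = Add(-6, Mul(7, O))
K = Rational(-13, 17) (K = Add(Mul(0, Rational(1, 10)), Mul(13, Rational(-1, 17))) = Add(0, Rational(-13, 17)) = Rational(-13, 17) ≈ -0.76471)
Mul(Add(Function('C')(-2), K), Function('r')(-5, -4)) = Mul(Add(1, Rational(-13, 17)), Add(-6, Mul(7, -5))) = Mul(Rational(4, 17), Add(-6, -35)) = Mul(Rational(4, 17), -41) = Rational(-164, 17)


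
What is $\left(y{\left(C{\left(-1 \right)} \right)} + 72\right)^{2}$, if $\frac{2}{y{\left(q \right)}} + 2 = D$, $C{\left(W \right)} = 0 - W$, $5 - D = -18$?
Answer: $\frac{2292196}{441} \approx 5197.7$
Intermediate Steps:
$D = 23$ ($D = 5 - -18 = 5 + 18 = 23$)
$C{\left(W \right)} = - W$
$y{\left(q \right)} = \frac{2}{21}$ ($y{\left(q \right)} = \frac{2}{-2 + 23} = \frac{2}{21}$)
$\left(y{\left(C{\left(-1 \right)} \right)} + 72\right)^{2} = \left(\frac{2}{21} + 72\right)^{2} = \left(\frac{1514}{21}\right)^{2} = \frac{2292196}{441}$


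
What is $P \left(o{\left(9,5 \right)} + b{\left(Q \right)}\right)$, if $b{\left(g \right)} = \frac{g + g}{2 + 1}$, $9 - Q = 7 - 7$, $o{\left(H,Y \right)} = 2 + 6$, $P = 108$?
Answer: $1512$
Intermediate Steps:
$o{\left(H,Y \right)} = 8$
$Q = 9$ ($Q = 9 - \left(7 - 7\right) = 9 - 0 = 9 + 0 = 9$)
$b{\left(g \right)} = \frac{2 g}{3}$
$P \left(o{\left(9,5 \right)} + b{\left(Q \right)}\right) = 108 \left(8 + \frac{2}{3} \cdot 9\right) = 108 \left(8 + 6\right) = 108 \cdot 14 = 1512$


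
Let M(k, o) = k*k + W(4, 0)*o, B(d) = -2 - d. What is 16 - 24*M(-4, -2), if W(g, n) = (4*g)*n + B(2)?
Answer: -560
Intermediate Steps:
W(g, n) = -4 + 4*g*n (W(g, n) = (4*g)*n + (-2 - 1*2) = 4*g*n + (-2 - 2) = 4*g*n - 4 = -4 + 4*g*n)
M(k, o) = k² - 4*o (M(k, o) = k*k + (-4 + 4*4*0)*o = k² + (-4 + 0)*o = k² - 4*o)
16 - 24*M(-4, -2) = 16 - 24*((-4)² - 4*(-2)) = 16 - 24*(16 + 8) = 16 - 24*24 = 16 - 576 = -560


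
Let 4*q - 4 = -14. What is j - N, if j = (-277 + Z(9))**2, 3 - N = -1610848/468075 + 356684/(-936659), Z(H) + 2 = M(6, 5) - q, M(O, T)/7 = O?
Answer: 96424802673206797/1753706645700 ≈ 54983.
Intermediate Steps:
q = -5/2 (q = 1 + (1/4)*(-14) = 1 - 7/2 = -5/2 ≈ -2.5000)
M(O, T) = 7*O
Z(H) = 85/2 (Z(H) = -2 + (7*6 - 1*(-5/2)) = -2 + (42 + 5/2) = -2 + 89/2 = 85/2)
N = 2991050124407/438426661425 (N = 3 - (-1610848/468075 + 356684/(-936659)) = 3 - (-1610848*1/468075 + 356684*(-1/936659)) = 3 - (-1610848/468075 - 356684/936659) = 3 - 1*(-1675770140132/438426661425) = 3 + 1675770140132/438426661425 = 2991050124407/438426661425 ≈ 6.8222)
j = 219961/4 (j = (-277 + 85/2)**2 = (-469/2)**2 = 219961/4 ≈ 54990.)
j - N = 219961/4 - 1*2991050124407/438426661425 = 219961/4 - 2991050124407/438426661425 = 96424802673206797/1753706645700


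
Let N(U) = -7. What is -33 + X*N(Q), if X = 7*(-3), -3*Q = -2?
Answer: 114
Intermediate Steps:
Q = ⅔ (Q = -⅓*(-2) = ⅔ ≈ 0.66667)
X = -21
-33 + X*N(Q) = -33 - 21*(-7) = -33 + 147 = 114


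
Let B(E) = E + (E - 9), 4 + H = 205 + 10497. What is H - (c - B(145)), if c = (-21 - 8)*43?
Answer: 12226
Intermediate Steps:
H = 10698 (H = -4 + (205 + 10497) = -4 + 10702 = 10698)
B(E) = -9 + 2*E (B(E) = E + (-9 + E) = -9 + 2*E)
c = -1247 (c = -29*43 = -1247)
H - (c - B(145)) = 10698 - (-1247 - (-9 + 2*145)) = 10698 - (-1247 - (-9 + 290)) = 10698 - (-1247 - 1*281) = 10698 - (-1247 - 281) = 10698 - 1*(-1528) = 10698 + 1528 = 12226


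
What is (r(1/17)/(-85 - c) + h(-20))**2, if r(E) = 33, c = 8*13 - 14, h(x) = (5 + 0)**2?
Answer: 18852964/30625 ≈ 615.61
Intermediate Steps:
h(x) = 25 (h(x) = 5**2 = 25)
c = 90 (c = 104 - 14 = 90)
(r(1/17)/(-85 - c) + h(-20))**2 = (33/(-85 - 1*90) + 25)**2 = (33/(-85 - 90) + 25)**2 = (33/(-175) + 25)**2 = (33*(-1/175) + 25)**2 = (-33/175 + 25)**2 = (4342/175)**2 = 18852964/30625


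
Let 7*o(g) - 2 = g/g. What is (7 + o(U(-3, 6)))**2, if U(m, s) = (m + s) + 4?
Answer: 2704/49 ≈ 55.184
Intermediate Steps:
U(m, s) = 4 + m + s
o(g) = 3/7 (o(g) = 2/7 + (g/g)/7 = 2/7 + (1/7)*1 = 2/7 + 1/7 = 3/7)
(7 + o(U(-3, 6)))**2 = (7 + 3/7)**2 = (52/7)**2 = 2704/49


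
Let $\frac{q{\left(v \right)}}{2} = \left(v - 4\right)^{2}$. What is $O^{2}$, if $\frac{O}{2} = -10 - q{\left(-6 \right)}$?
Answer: $176400$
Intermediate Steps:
$q{\left(v \right)} = 2 \left(-4 + v\right)^{2}$ ($q{\left(v \right)} = 2 \left(v - 4\right)^{2} = 2 \left(-4 + v\right)^{2}$)
$O = -420$ ($O = 2 \left(-10 - 2 \left(-4 - 6\right)^{2}\right) = 2 \left(-10 - 2 \left(-10\right)^{2}\right) = 2 \left(-10 - 2 \cdot 100\right) = 2 \left(-10 - 200\right) = 2 \left(-210\right) = -420$)
$O^{2} = \left(-420\right)^{2} = 176400$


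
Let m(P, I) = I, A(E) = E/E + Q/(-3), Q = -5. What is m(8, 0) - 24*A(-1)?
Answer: -64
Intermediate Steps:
A(E) = 8/3 (A(E) = E/E - 5/(-3) = 1 - 5*(-⅓) = 1 + 5/3 = 8/3)
m(8, 0) - 24*A(-1) = 0 - 24*8/3 = 0 - 64 = -64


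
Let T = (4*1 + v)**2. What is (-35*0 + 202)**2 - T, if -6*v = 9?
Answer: 163191/4 ≈ 40798.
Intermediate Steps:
v = -3/2 (v = -1/6*9 = -3/2 ≈ -1.5000)
T = 25/4 (T = (4*1 - 3/2)**2 = (4 - 3/2)**2 = (5/2)**2 = 25/4 ≈ 6.2500)
(-35*0 + 202)**2 - T = (-35*0 + 202)**2 - 1*25/4 = (0 + 202)**2 - 25/4 = 202**2 - 25/4 = 40804 - 25/4 = 163191/4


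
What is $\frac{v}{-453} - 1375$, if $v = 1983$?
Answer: $- \frac{208286}{151} \approx -1379.4$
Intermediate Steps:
$\frac{v}{-453} - 1375 = \frac{1983}{-453} - 1375 = 1983 \left(- \frac{1}{453}\right) - 1375 = - \frac{661}{151} - 1375 = - \frac{208286}{151}$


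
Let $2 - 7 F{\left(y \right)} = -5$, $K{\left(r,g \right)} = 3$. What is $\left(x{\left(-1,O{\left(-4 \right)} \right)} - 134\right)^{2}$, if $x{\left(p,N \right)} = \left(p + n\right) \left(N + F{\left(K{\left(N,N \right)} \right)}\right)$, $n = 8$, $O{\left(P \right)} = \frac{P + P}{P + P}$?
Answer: $14400$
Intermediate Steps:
$O{\left(P \right)} = 1$ ($O{\left(P \right)} = \frac{2 P}{2 P} = 2 P \frac{1}{2 P} = 1$)
$F{\left(y \right)} = 1$ ($F{\left(y \right)} = \frac{2}{7} - - \frac{5}{7} = \frac{2}{7} + \frac{5}{7} = 1$)
$x{\left(p,N \right)} = \left(1 + N\right) \left(8 + p\right)$ ($x{\left(p,N \right)} = \left(p + 8\right) \left(N + 1\right) = \left(8 + p\right) \left(1 + N\right) = \left(1 + N\right) \left(8 + p\right)$)
$\left(x{\left(-1,O{\left(-4 \right)} \right)} - 134\right)^{2} = \left(\left(8 - 1 + 8 \cdot 1 + 1 \left(-1\right)\right) - 134\right)^{2} = \left(\left(8 - 1 + 8 - 1\right) - 134\right)^{2} = \left(14 - 134\right)^{2} = \left(-120\right)^{2} = 14400$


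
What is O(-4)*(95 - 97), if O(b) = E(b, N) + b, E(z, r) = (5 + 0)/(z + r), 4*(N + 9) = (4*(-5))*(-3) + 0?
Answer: 3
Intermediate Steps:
N = 6 (N = -9 + ((4*(-5))*(-3) + 0)/4 = -9 + (-20*(-3) + 0)/4 = -9 + (60 + 0)/4 = -9 + (¼)*60 = -9 + 15 = 6)
E(z, r) = 5/(r + z)
O(b) = b + 5/(6 + b) (O(b) = 5/(6 + b) + b = b + 5/(6 + b))
O(-4)*(95 - 97) = ((5 - 4*(6 - 4))/(6 - 4))*(95 - 97) = ((5 - 4*2)/2)*(-2) = ((5 - 8)/2)*(-2) = ((½)*(-3))*(-2) = -3/2*(-2) = 3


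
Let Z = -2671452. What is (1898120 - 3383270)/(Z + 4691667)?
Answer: -99010/134681 ≈ -0.73514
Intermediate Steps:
(1898120 - 3383270)/(Z + 4691667) = (1898120 - 3383270)/(-2671452 + 4691667) = -1485150/2020215 = -1485150*1/2020215 = -99010/134681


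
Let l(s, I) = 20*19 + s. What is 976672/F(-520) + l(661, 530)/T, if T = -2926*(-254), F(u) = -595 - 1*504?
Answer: -103695056147/116683028 ≈ -888.69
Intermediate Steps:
l(s, I) = 380 + s
F(u) = -1099 (F(u) = -595 - 504 = -1099)
T = 743204
976672/F(-520) + l(661, 530)/T = 976672/(-1099) + (380 + 661)/743204 = 976672*(-1/1099) + 1041*(1/743204) = -976672/1099 + 1041/743204 = -103695056147/116683028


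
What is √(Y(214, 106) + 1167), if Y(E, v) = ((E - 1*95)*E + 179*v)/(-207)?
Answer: √4533967/69 ≈ 30.860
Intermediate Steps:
Y(E, v) = -179*v/207 - E*(-95 + E)/207 (Y(E, v) = ((E - 95)*E + 179*v)*(-1/207) = ((-95 + E)*E + 179*v)*(-1/207) = (E*(-95 + E) + 179*v)*(-1/207) = (179*v + E*(-95 + E))*(-1/207) = -179*v/207 - E*(-95 + E)/207)
√(Y(214, 106) + 1167) = √((-179/207*106 - 1/207*214² + (95/207)*214) + 1167) = √((-18974/207 - 1/207*45796 + 20330/207) + 1167) = √((-18974/207 - 45796/207 + 20330/207) + 1167) = √(-44440/207 + 1167) = √(197129/207) = √4533967/69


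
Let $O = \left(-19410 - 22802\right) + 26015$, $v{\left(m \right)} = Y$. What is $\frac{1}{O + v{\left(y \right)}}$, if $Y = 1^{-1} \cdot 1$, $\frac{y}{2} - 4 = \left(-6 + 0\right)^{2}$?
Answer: $- \frac{1}{16196} \approx -6.1744 \cdot 10^{-5}$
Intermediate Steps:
$y = 80$ ($y = 8 + 2 \left(-6 + 0\right)^{2} = 8 + 2 \left(-6\right)^{2} = 8 + 2 \cdot 36 = 8 + 72 = 80$)
$Y = 1$ ($Y = 1 \cdot 1 = 1$)
$v{\left(m \right)} = 1$
$O = -16197$ ($O = -42212 + 26015 = -16197$)
$\frac{1}{O + v{\left(y \right)}} = \frac{1}{-16197 + 1} = \frac{1}{-16196} = - \frac{1}{16196}$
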